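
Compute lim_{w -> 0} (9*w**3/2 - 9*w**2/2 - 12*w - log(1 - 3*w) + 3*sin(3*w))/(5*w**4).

Substitution gives 0/0 (the numerator vanishes to order 4).
Expand each term to order w^4: the coefficient of w^4 in 3·sin(3w) is 0 and in −ln(1 - 3w) is 81/4.
Lower-order terms cancel with the polynomial part, so the numerator is (81/4)·w^4 + o(w^4), and the limit is (81/4)/(5) = 81/20.

81/20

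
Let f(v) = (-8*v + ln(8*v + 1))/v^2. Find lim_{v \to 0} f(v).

-32

Direct substitution gives 0/0.
Apply L'Hôpital: lim (-8 + 8/(8*v + 1))/(2*v), still 0/0.
After 2 applications of L'Hôpital's rule the quotient is (-64/(8*v + 1)^2)/(2); substituting v = 0 gives -32.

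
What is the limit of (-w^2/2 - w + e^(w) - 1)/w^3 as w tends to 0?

1/6

Direct substitution gives 0/0.
Apply L'Hôpital: lim (-w + e^(w) - 1)/(3*w^2), still 0/0.
Apply L'Hôpital: lim (e^(w) - 1)/(6*w), still 0/0.
After 3 applications of L'Hôpital's rule the quotient is (e^(w))/(6); substituting w = 0 gives 1/6.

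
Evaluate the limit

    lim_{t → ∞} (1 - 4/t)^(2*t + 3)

e^(-8)

Write it as [(1 - 4/t)^t]^(2) · (1 - 4/t)^(3). The bracketed term tends to e^(-4) and the second factor to 1, so the limit is e^(-8).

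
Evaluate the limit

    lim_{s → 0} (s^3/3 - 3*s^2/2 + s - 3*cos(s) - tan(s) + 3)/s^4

-1/8

Substitution gives 0/0 (the numerator vanishes to order 4).
Expand each term to order s^4: the coefficient of s^4 in −tan(s) is 0 and in -3·cos(s) is -1/8.
Lower-order terms cancel with the polynomial part, so the numerator is (-1/8)·s^4 + o(s^4), and the limit is (-1/8)/(1) = -1/8.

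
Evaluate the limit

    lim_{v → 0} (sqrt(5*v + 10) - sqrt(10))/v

Substitution gives 0/0. Multiply numerator and denominator by the conjugate √(10 + 5v) + √10.
The numerator becomes (10 + 5v) − 10 = 5v, so the expression simplifies to 5/(√(10 + 5v) + √10).
Letting v → 0 gives 5/(2√10) = √(10)/4.

√(10)/4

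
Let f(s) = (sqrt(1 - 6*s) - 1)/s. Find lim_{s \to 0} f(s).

-3

Substitution gives 0/0. Multiply numerator and denominator by the conjugate √(1 - 6s) + √1.
The numerator becomes (1 - 6s) − 1 = -6s, so the expression simplifies to -6/(√(1 - 6s) + √1).
Letting s → 0 gives -6/(2√1) = -3.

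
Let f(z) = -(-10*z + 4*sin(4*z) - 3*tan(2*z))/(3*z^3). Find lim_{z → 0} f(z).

152/9

Substitution gives 0/0 (the numerator vanishes to order 3).
Expand each term to order z^3: the coefficient of z^3 in -3·tan(2z) is -8 and in 4·sin(4z) is -128/3.
Lower-order terms cancel with the polynomial part, so the numerator is (-152/3)·z^3 + o(z^3), and the limit is (-152/3)/(-3) = 152/9.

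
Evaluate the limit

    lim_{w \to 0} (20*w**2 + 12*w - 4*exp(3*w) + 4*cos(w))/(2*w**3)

Substitution gives 0/0 (the numerator vanishes to order 3).
Expand each term to order w^3: the coefficient of w^3 in 4·cos(w) is 0 and in -4·e^(3w) is -18.
Lower-order terms cancel with the polynomial part, so the numerator is (-18)·w^3 + o(w^3), and the limit is (-18)/(2) = -9.

-9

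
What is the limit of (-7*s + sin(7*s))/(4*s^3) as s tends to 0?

Direct substitution gives 0/0.
Apply L'Hôpital: lim (7*cos(7*s) - 7)/(12*s^2), still 0/0.
Apply L'Hôpital: lim (-49*sin(7*s))/(24*s), still 0/0.
After 3 applications of L'Hôpital's rule the quotient is (-343*cos(7*s))/(24); substituting s = 0 gives -343/24.

-343/24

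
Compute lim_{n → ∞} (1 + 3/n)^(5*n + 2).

e^(15)

Write it as [(1 + 3/n)^n]^(5) · (1 + 3/n)^(2). The bracketed term tends to e^(3) and the second factor to 1, so the limit is e^(15).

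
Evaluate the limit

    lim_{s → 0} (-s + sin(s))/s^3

Direct substitution gives 0/0.
Apply L'Hôpital: lim (cos(s) - 1)/(3*s^2), still 0/0.
Apply L'Hôpital: lim (-sin(s))/(6*s), still 0/0.
After 3 applications of L'Hôpital's rule the quotient is (-cos(s))/(6); substituting s = 0 gives -1/6.

-1/6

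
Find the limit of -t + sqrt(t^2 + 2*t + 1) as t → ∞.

An ∞ − ∞ form. Rationalising with the conjugate, the difference becomes (2t + 1) / (√(t^2 + 2*t + 1) + t).
For large t the denominator behaves like 2·t, so the quotient tends to 2/2 = 1.

1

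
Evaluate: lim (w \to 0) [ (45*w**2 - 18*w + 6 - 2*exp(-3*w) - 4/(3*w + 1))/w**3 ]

117

Substitution gives 0/0 (the numerator vanishes to order 3).
Expand each term to order w^3: the coefficient of w^3 in -4·1/(1 + 3w) is 108 and in -2·e^(-3w) is 9.
Lower-order terms cancel with the polynomial part, so the numerator is (117)·w^3 + o(w^3), and the limit is (117)/(1) = 117.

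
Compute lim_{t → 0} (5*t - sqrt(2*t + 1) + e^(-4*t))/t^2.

17/2

Substitution gives 0/0; apply L'Hôpital's rule 2 times.
After differentiating numerator and denominator 2 times the quotient is (16*e^(-4*t) + (2*t + 1)^(-3/2))/(2); at t = 0 this is 17/2.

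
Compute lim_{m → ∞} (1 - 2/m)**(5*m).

e^(-10)

Write it as [(1 - 2/m)^m]^(5) · (1 - 2/m)^(0). The bracketed term tends to e^(-2) and the second factor to 1, so the limit is e^(-10).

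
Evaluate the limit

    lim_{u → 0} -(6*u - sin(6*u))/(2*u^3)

-18

Direct substitution gives 0/0.
Apply L'Hôpital: lim (6 - 6*cos(6*u))/(-6*u^2), still 0/0.
Apply L'Hôpital: lim (36*sin(6*u))/(-12*u), still 0/0.
After 3 applications of L'Hôpital's rule the quotient is (216*cos(6*u))/(-12); substituting u = 0 gives -18.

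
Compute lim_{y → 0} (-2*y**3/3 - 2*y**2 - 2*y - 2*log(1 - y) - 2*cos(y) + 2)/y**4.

Substitution gives 0/0 (the numerator vanishes to order 4).
Expand each term to order y^4: the coefficient of y^4 in -2·ln(1 - y) is 1/2 and in -2·cos(y) is -1/12.
Lower-order terms cancel with the polynomial part, so the numerator is (5/12)·y^4 + o(y^4), and the limit is (5/12)/(1) = 5/12.

5/12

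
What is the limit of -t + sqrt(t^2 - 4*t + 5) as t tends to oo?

This has the form ∞ − ∞. Multiply and divide by the conjugate √(t^2 - 4*t + 5) + t.
That gives (-4t + 5) / (√(t^2 - 4*t + 5) + t).
Divide numerator and denominator by t: the limit is -4/(2·1) = -2.

-2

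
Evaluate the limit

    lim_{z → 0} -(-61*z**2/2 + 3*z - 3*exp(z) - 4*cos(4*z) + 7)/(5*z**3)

Substitution gives 0/0; apply L'Hôpital's rule 3 times.
After differentiating numerator and denominator 3 times the quotient is (-3*e^(z) - 256*sin(4*z))/(-30); at z = 0 this is 1/10.

1/10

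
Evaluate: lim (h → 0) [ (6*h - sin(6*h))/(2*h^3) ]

Direct substitution gives 0/0.
Apply L'Hôpital: lim (6 - 6*cos(6*h))/(6*h^2), still 0/0.
Apply L'Hôpital: lim (36*sin(6*h))/(12*h), still 0/0.
After 3 applications of L'Hôpital's rule the quotient is (216*cos(6*h))/(12); substituting h = 0 gives 18.

18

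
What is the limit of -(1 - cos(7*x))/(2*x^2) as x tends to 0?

-49/4

Substitution gives 0/0.
Use (1 − cos u)/u² → 1/2 with u = 7x: the limit is 7²/(2·(-2)) = -49/4.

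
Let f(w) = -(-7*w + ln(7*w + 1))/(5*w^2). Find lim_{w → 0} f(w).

49/10

Direct substitution gives 0/0.
Apply L'Hôpital: lim (-7 + 7/(7*w + 1))/(-10*w), still 0/0.
After 2 applications of L'Hôpital's rule the quotient is (-49/(7*w + 1)^2)/(-10); substituting w = 0 gives 49/10.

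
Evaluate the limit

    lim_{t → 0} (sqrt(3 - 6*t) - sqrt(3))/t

Substitution gives 0/0. Multiply numerator and denominator by the conjugate √(3 - 6t) + √3.
The numerator becomes (3 - 6t) − 3 = -6t, so the expression simplifies to -6/(√(3 - 6t) + √3).
Letting t → 0 gives -6/(2√3) = -√(3).

-√(3)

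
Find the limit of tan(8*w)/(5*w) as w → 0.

Substitution gives 0/0.
Since tan(u)/u → 1 as u → 0, tan(8w)/(8w) → 1 and the limit is 8/5.

8/5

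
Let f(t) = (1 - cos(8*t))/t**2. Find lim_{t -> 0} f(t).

32

Substitution gives 0/0.
Use (1 − cos u)/u² → 1/2 with u = 8t: the limit is 8²/(2·1) = 32.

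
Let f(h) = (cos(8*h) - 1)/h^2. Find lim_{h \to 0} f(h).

Direct substitution gives 0/0.
Apply L'Hôpital: lim (-8*sin(8*h))/(2*h), still 0/0.
After 2 applications of L'Hôpital's rule the quotient is (-64*cos(8*h))/(2); substituting h = 0 gives -32.

-32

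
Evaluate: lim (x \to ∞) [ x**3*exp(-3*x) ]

Write as x^3/e^{3x}, an ∞/∞ form.
Exponential growth dominates any polynomial, so repeated L'Hôpital (or the standard result) gives 0.

0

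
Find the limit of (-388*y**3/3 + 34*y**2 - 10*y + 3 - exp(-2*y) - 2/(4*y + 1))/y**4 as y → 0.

Substitution gives 0/0 (the numerator vanishes to order 4).
Expand each term to order y^4: the coefficient of y^4 in −e^(-2y) is -2/3 and in -2·1/(1 + 4y) is -512.
Lower-order terms cancel with the polynomial part, so the numerator is (-1538/3)·y^4 + o(y^4), and the limit is (-1538/3)/(1) = -1538/3.

-1538/3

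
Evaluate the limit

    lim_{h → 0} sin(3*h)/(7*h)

Substitution gives 0/0.
Write it as (3/7)·sin(3h)/(3h); since sin(u)/u → 1, the limit is 3/7.

3/7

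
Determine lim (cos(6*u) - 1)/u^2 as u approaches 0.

-18

Direct substitution gives 0/0.
Apply L'Hôpital: lim (-6*sin(6*u))/(2*u), still 0/0.
After 2 applications of L'Hôpital's rule the quotient is (-36*cos(6*u))/(2); substituting u = 0 gives -18.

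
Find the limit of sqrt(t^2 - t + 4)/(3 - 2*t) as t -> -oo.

For large |t|, √(t^2 - t + 4) ≈ √1·|t| and the denominator ≈ -2t.
Since t → −∞, |t| = −t, giving −√1/(-2) = 1/2.

1/2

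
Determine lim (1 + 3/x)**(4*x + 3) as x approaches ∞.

e^(12)

Let L be the limit and take ln: ln L = lim (4x + 3)·ln(1 + 3/x) = lim (4x + 3)·(3/x + O(1/x²)) = 12.
Hence L = e^(12).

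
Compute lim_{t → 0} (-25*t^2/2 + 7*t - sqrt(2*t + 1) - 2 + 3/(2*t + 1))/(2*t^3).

Substitution gives 0/0 (the numerator vanishes to order 3).
Expand each term to order t^3: the coefficient of t^3 in −√(1 + 2t) is -1/2 and in 3·1/(1 + 2t) is -24.
Lower-order terms cancel with the polynomial part, so the numerator is (-49/2)·t^3 + o(t^3), and the limit is (-49/2)/(2) = -49/4.

-49/4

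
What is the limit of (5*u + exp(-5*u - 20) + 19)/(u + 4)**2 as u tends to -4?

Direct substitution gives 0/0.
Apply L'Hôpital: lim (5 - 5*e^(-5*u - 20))/(2*u + 8), still 0/0.
After 2 applications of L'Hôpital's rule the quotient is (25*e^(-5*u - 20))/(2); substituting u = -4 gives 25/2.

25/2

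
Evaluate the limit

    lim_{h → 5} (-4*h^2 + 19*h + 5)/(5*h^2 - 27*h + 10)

-21/23

At h = 5 both the top and bottom vanish — a removable singularity. Factoring out (h - 5) from each leaves (-4*h - 1)/(5*h - 2), which at h = 5 equals -21/23.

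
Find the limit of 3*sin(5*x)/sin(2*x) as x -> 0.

Substitution gives 0/0.
Divide numerator and denominator by x: sin(5x)/x → 5 and sin(2x)/x → 2, so the limit is 3·5/2 = 15/2.

15/2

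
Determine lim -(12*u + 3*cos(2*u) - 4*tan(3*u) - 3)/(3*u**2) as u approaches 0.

2

Substitution gives 0/0 (the numerator vanishes to order 2).
Expand each term to order u^2: the coefficient of u^2 in -4·tan(3u) is 0 and in 3·cos(2u) is -6.
Lower-order terms cancel with the polynomial part, so the numerator is (-6)·u^2 + o(u^2), and the limit is (-6)/(-3) = 2.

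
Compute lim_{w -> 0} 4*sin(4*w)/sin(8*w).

Substitution gives 0/0.
Divide numerator and denominator by w: sin(4w)/w → 4 and sin(8w)/w → 8, so the limit is 4·4/8 = 2.

2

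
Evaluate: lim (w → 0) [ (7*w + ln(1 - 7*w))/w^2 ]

Direct substitution gives 0/0.
Apply L'Hôpital: lim (7 - 7/(1 - 7*w))/(2*w), still 0/0.
After 2 applications of L'Hôpital's rule the quotient is (-49/(1 - 7*w)^2)/(2); substituting w = 0 gives -49/2.

-49/2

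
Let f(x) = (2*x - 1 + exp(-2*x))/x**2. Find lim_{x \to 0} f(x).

Direct substitution gives 0/0.
Apply L'Hôpital: lim (2 - 2*e^(-2*x))/(2*x), still 0/0.
After 2 applications of L'Hôpital's rule the quotient is (4*e^(-2*x))/(2); substituting x = 0 gives 2.

2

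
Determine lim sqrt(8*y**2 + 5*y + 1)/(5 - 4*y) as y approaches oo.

For large |y|, √(8*y^2 + 5*y + 1) ≈ √8·|y| and the denominator ≈ -4y.
Since y → +∞, |y| = y, giving √8/(-4) = -√(2)/2.

-√(2)/2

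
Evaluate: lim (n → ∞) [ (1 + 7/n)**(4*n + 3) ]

Let L be the limit and take ln: ln L = lim (4n + 3)·ln(1 + 7/n) = lim (4n + 3)·(7/n + O(1/n²)) = 28.
Hence L = e^(28).

e^(28)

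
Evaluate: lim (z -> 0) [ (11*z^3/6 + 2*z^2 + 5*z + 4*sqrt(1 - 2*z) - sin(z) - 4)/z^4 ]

Substitution gives 0/0 (the numerator vanishes to order 4).
Expand each term to order z^4: the coefficient of z^4 in 4·√(1 - 2z) is -5/2 and in −sin(z) is 0.
Lower-order terms cancel with the polynomial part, so the numerator is (-5/2)·z^4 + o(z^4), and the limit is (-5/2)/(1) = -5/2.

-5/2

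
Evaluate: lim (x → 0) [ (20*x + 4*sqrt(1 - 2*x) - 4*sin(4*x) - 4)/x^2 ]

-2

Substitution gives 0/0 (the numerator vanishes to order 2).
Expand each term to order x^2: the coefficient of x^2 in 4·√(1 - 2x) is -2 and in -4·sin(4x) is 0.
Lower-order terms cancel with the polynomial part, so the numerator is (-2)·x^2 + o(x^2), and the limit is (-2)/(1) = -2.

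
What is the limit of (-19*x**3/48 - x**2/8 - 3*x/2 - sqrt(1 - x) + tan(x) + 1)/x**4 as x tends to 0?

5/128

Substitution gives 0/0; apply L'Hôpital's rule 4 times.
After differentiating numerator and denominator 4 times the quotient is (24*tan(x)^3/cos(x)^2 + 16*tan(x)/cos(x)^2 + 15/(16*(1 - x)^(7/2)))/(24); at x = 0 this is 5/128.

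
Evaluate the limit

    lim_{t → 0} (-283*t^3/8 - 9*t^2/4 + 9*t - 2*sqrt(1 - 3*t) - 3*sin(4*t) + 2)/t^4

Substitution gives 0/0 (the numerator vanishes to order 4).
Expand each term to order t^4: the coefficient of t^4 in -3·sin(4t) is 0 and in -2·√(1 - 3t) is 405/64.
Lower-order terms cancel with the polynomial part, so the numerator is (405/64)·t^4 + o(t^4), and the limit is (405/64)/(1) = 405/64.

405/64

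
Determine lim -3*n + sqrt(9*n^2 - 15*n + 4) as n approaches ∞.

-5/2

This has the form ∞ − ∞. Multiply and divide by the conjugate √(9*n^2 - 15*n + 4) + 3n.
That gives (-15n + 4) / (√(9*n^2 - 15*n + 4) + 3n).
Divide numerator and denominator by n: the limit is -15/(2·3) = -5/2.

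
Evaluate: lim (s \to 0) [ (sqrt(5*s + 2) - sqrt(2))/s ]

A 0/0 form; rationalise with √(2 + 5s) + √2. This collapses the numerator to 5s, leaving 5/(√(2 + 5s) + √2) → 5/(2√2) = 5*√(2)/4.

5*√(2)/4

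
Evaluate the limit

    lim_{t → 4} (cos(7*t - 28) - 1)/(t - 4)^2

Direct substitution gives 0/0.
Apply L'Hôpital: lim (-7*sin(7*t - 28))/(2*t - 8), still 0/0.
After 2 applications of L'Hôpital's rule the quotient is (-49*cos(7*t - 28))/(2); substituting t = 4 gives -49/2.

-49/2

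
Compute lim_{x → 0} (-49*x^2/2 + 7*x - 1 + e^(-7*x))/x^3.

Direct substitution gives 0/0.
Apply L'Hôpital: lim (-49*x + 7 - 7*e^(-7*x))/(3*x^2), still 0/0.
Apply L'Hôpital: lim (-49 + 49*e^(-7*x))/(6*x), still 0/0.
After 3 applications of L'Hôpital's rule the quotient is (-343*e^(-7*x))/(6); substituting x = 0 gives -343/6.

-343/6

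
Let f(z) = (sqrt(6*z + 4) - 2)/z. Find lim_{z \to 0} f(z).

Substitution gives 0/0. Multiply numerator and denominator by the conjugate √(4 + 6z) + √4.
The numerator becomes (4 + 6z) − 4 = 6z, so the expression simplifies to 6/(√(4 + 6z) + √4).
Letting z → 0 gives 6/(2√4) = 3/2.

3/2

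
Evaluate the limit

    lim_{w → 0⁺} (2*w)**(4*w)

1

Base → 0⁺ and exponent → 0⁺: a 0^0 form.
Take logs: 4w·ln(2w). This is 0·(−∞); rewriting as ln(2w)/(1/(4w)) and applying L'Hôpital gives 0.
Hence the limit is e^0 = 1.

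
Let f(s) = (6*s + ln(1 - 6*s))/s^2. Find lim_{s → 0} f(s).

-18

Direct substitution gives 0/0.
Apply L'Hôpital: lim (6 - 6/(1 - 6*s))/(2*s), still 0/0.
After 2 applications of L'Hôpital's rule the quotient is (-36/(1 - 6*s)^2)/(2); substituting s = 0 gives -18.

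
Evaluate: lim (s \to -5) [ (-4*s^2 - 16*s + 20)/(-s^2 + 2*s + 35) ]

Since s = -5 makes numerator and denominator zero, (s + 5) divides both.
Cancelling it gives (4 - 4*s)/(7 - s); now plug in s = -5 to get 2.

2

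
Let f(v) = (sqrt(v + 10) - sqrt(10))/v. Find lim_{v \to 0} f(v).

A 0/0 form; rationalise with √(10 + v) + √10. This collapses the numerator to v, leaving 1/(√(10 + v) + √10) → 1/(2√10) = √(10)/20.

√(10)/20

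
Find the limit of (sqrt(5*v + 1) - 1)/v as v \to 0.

5/2

Substitution gives 0/0. Multiply numerator and denominator by the conjugate √(1 + 5v) + √1.
The numerator becomes (1 + 5v) − 1 = 5v, so the expression simplifies to 5/(√(1 + 5v) + √1).
Letting v → 0 gives 5/(2√1) = 5/2.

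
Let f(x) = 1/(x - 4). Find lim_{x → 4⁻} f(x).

As x → 4⁻, (x - 4) → 0⁻, so (x - 4)^1 → 0⁻ and 1/(x - 4)^1 → -∞.

-∞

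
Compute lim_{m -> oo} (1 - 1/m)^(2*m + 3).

The base → 1 and the exponent → ∞: a 1^∞ form.
Take logarithms: (2m + 3)·ln(1 - 1/m). Since ln(1+u) ~ u for small u, this behaves like (2m)·(-1/m) → -2.
So the limit is e^(-2).

e^(-2)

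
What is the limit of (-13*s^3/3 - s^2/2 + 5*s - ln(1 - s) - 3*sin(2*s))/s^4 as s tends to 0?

1/4

Substitution gives 0/0 (the numerator vanishes to order 4).
Expand each term to order s^4: the coefficient of s^4 in -3·sin(2s) is 0 and in −ln(1 - s) is 1/4.
Lower-order terms cancel with the polynomial part, so the numerator is (1/4)·s^4 + o(s^4), and the limit is (1/4)/(1) = 1/4.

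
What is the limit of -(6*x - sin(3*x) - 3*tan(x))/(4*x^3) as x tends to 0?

-7/8

Substitution gives 0/0; apply L'Hôpital's rule 3 times.
After differentiating numerator and denominator 3 times the quotient is (27*cos(3*x) - 18*tan(x)^4 - 24*tan(x)^2 - 6)/(-24); at x = 0 this is -7/8.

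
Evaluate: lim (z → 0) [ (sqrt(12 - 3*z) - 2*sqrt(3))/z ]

-√(3)/4

Substitution gives 0/0. Multiply numerator and denominator by the conjugate √(12 - 3z) + √12.
The numerator becomes (12 - 3z) − 12 = -3z, so the expression simplifies to -3/(√(12 - 3z) + √12).
Letting z → 0 gives -3/(2√12) = -√(3)/4.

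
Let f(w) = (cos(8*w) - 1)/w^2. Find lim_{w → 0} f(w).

Direct substitution gives 0/0.
Apply L'Hôpital: lim (-8*sin(8*w))/(2*w), still 0/0.
After 2 applications of L'Hôpital's rule the quotient is (-64*cos(8*w))/(2); substituting w = 0 gives -32.

-32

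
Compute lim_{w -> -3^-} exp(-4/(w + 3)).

∞

As w → -3⁻, -4/(w + 3) → +∞, so e^(-4/(w + 3)) → ∞.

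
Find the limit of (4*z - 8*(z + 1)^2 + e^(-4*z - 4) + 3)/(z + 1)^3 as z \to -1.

Direct substitution gives 0/0.
Apply L'Hôpital: lim (-16*z - 4*e^(-4*z - 4) - 12)/(3*(z + 1)^2), still 0/0.
Apply L'Hôpital: lim (16*e^(-4*z - 4) - 16)/(6*z + 6), still 0/0.
After 3 applications of L'Hôpital's rule the quotient is (-64*e^(-4*z - 4))/(6); substituting z = -1 gives -32/3.

-32/3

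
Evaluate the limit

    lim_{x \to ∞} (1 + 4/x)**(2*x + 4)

e^(8)

Write it as [(1 + 4/x)^x]^(2) · (1 + 4/x)^(4). The bracketed term tends to e^(4) and the second factor to 1, so the limit is e^(8).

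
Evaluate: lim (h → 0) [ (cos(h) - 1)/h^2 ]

-1/2

Direct substitution gives 0/0.
Apply L'Hôpital: lim (-sin(h))/(2*h), still 0/0.
After 2 applications of L'Hôpital's rule the quotient is (-cos(h))/(2); substituting h = 0 gives -1/2.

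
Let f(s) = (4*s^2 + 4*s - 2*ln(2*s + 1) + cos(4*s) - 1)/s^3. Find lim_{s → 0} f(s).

Substitution gives 0/0; apply L'Hôpital's rule 3 times.
After differentiating numerator and denominator 3 times the quotient is (64*sin(4*s) - 32/(2*s + 1)^3)/(6); at s = 0 this is -16/3.

-16/3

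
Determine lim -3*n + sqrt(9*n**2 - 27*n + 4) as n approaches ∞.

-9/2

This has the form ∞ − ∞. Multiply and divide by the conjugate √(9*n^2 - 27*n + 4) + 3n.
That gives (-27n + 4) / (√(9*n^2 - 27*n + 4) + 3n).
Divide numerator and denominator by n: the limit is -27/(2·3) = -9/2.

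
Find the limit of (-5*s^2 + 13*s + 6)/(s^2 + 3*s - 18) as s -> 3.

Direct substitution gives 0/0, so factor. Both numerator and denominator have (s - 3) as a factor.
After cancelling, the expression reduces to (-5*s - 2)/(s + 6).
Substituting s = 3 gives -17/9.

-17/9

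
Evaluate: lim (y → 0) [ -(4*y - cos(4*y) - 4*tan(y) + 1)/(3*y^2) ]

-8/3

Substitution gives 0/0 (the numerator vanishes to order 2).
Expand each term to order y^2: the coefficient of y^2 in −cos(4y) is 8 and in -4·tan(y) is 0.
Lower-order terms cancel with the polynomial part, so the numerator is (8)·y^2 + o(y^2), and the limit is (8)/(-3) = -8/3.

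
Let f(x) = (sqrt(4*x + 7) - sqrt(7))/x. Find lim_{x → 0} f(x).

2*√(7)/7

A 0/0 form; rationalise with √(7 + 4x) + √7. This collapses the numerator to 4x, leaving 4/(√(7 + 4x) + √7) → 4/(2√7) = 2*√(7)/7.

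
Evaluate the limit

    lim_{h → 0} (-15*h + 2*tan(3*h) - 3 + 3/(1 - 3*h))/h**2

Substitution gives 0/0; apply L'Hôpital's rule 2 times.
After differentiating numerator and denominator 2 times the quotient is (36*tan(3*h)/cos(3*h)^2 - 54/(3*h - 1)^3)/(2); at h = 0 this is 27.

27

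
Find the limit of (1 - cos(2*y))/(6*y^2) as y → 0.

1/3

Substitution gives 0/0.
Use (1 − cos u)/u² → 1/2 with u = 2y: the limit is 2²/(2·6) = 1/3.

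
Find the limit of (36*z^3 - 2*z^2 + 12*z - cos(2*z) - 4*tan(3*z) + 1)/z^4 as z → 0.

Substitution gives 0/0 (the numerator vanishes to order 4).
Expand each term to order z^4: the coefficient of z^4 in -4·tan(3z) is 0 and in −cos(2z) is -2/3.
Lower-order terms cancel with the polynomial part, so the numerator is (-2/3)·z^4 + o(z^4), and the limit is (-2/3)/(1) = -2/3.

-2/3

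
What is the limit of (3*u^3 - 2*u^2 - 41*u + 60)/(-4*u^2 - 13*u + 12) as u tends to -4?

119/19

Direct substitution gives 0/0, so factor. Both numerator and denominator have (u + 4) as a factor.
After cancelling, the expression reduces to (3*u^2 - 14*u + 15)/(3 - 4*u).
Substituting u = -4 gives 119/19.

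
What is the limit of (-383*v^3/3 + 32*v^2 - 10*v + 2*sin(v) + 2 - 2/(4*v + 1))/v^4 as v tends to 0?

-512

Substitution gives 0/0; apply L'Hôpital's rule 4 times.
After differentiating numerator and denominator 4 times the quotient is (2*sin(v) - 12288/(4*v + 1)^5)/(24); at v = 0 this is -512.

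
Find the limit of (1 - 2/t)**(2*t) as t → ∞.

Write it as [(1 - 2/t)^t]^(2) · (1 - 2/t)^(0). The bracketed term tends to e^(-2) and the second factor to 1, so the limit is e^(-4).

e^(-4)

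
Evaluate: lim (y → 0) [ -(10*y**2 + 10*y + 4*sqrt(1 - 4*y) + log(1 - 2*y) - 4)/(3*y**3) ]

Substitution gives 0/0; apply L'Hôpital's rule 3 times.
After differentiating numerator and denominator 3 times the quotient is (16/(2*y - 1)^3 - 96/(1 - 4*y)^(5/2))/(-18); at y = 0 this is 56/9.

56/9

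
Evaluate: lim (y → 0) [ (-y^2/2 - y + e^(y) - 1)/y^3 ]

Direct substitution gives 0/0.
Apply L'Hôpital: lim (-y + e^(y) - 1)/(3*y^2), still 0/0.
Apply L'Hôpital: lim (e^(y) - 1)/(6*y), still 0/0.
After 3 applications of L'Hôpital's rule the quotient is (e^(y))/(6); substituting y = 0 gives 1/6.

1/6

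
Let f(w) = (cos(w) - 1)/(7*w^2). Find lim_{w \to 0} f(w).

Direct substitution gives 0/0.
Apply L'Hôpital: lim (-sin(w))/(14*w), still 0/0.
After 2 applications of L'Hôpital's rule the quotient is (-cos(w))/(14); substituting w = 0 gives -1/14.

-1/14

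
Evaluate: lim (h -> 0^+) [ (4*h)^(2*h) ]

Base → 0⁺ and exponent → 0⁺: a 0^0 form.
Take logs: 2h·ln(4h). This is 0·(−∞); rewriting as ln(4h)/(1/(2h)) and applying L'Hôpital gives 0.
Hence the limit is e^0 = 1.

1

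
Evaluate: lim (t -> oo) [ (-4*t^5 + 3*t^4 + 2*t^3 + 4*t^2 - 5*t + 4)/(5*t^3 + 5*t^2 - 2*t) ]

-∞

The numerator has higher degree (5 > 3); the quotient behaves like (-4/(5))·t^2 for large |t|.
As t → +∞ this diverges to -∞.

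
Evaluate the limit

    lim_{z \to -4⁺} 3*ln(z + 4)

-∞

As z → -4⁺, z + 4 → 0⁺ and ln(z + 4) → −∞.
Multiplying by 3 gives -∞.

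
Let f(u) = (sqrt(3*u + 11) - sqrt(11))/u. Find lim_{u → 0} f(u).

A 0/0 form; rationalise with √(11 + 3u) + √11. This collapses the numerator to 3u, leaving 3/(√(11 + 3u) + √11) → 3/(2√11) = 3*√(11)/22.

3*√(11)/22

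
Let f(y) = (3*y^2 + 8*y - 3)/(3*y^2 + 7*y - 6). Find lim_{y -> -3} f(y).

10/11

At y = -3 both the top and bottom vanish — a removable singularity. Factoring out (y + 3) from each leaves (3*y - 1)/(3*y - 2), which at y = -3 equals 10/11.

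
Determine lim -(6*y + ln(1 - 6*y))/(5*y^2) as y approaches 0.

18/5

Direct substitution gives 0/0.
Apply L'Hôpital: lim (6 - 6/(1 - 6*y))/(-10*y), still 0/0.
After 2 applications of L'Hôpital's rule the quotient is (-36/(1 - 6*y)^2)/(-10); substituting y = 0 gives 18/5.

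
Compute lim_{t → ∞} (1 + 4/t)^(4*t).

e^(16)

Let L be the limit and take ln: ln L = lim (4t)·ln(1 + 4/t) = lim (4t)·(4/t + O(1/t²)) = 16.
Hence L = e^(16).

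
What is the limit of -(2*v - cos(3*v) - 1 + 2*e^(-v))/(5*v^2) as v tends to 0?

Substitution gives 0/0; apply L'Hôpital's rule 2 times.
After differentiating numerator and denominator 2 times the quotient is (9*cos(3*v) + 2*e^(-v))/(-10); at v = 0 this is -11/10.

-11/10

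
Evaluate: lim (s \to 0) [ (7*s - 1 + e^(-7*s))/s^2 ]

49/2

Direct substitution gives 0/0.
Apply L'Hôpital: lim (7 - 7*e^(-7*s))/(2*s), still 0/0.
After 2 applications of L'Hôpital's rule the quotient is (49*e^(-7*s))/(2); substituting s = 0 gives 49/2.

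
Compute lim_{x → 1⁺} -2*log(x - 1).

∞

As x → 1⁺, x - 1 → 0⁺ and ln(x - 1) → −∞.
Multiplying by -2 gives ∞.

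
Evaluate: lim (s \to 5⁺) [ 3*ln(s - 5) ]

As s → 5⁺, s - 5 → 0⁺ and ln(s - 5) → −∞.
Multiplying by 3 gives -∞.

-∞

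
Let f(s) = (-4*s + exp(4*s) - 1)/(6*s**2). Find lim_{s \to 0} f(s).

4/3

Direct substitution gives 0/0.
Apply L'Hôpital: lim (4*e^(4*s) - 4)/(12*s), still 0/0.
After 2 applications of L'Hôpital's rule the quotient is (16*e^(4*s))/(12); substituting s = 0 gives 4/3.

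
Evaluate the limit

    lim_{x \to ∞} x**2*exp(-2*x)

Write as x^2/e^{2x}, an ∞/∞ form.
Exponential growth dominates any polynomial, so repeated L'Hôpital (or the standard result) gives 0.

0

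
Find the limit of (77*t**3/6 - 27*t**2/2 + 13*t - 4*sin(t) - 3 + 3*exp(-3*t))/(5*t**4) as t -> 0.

Substitution gives 0/0; apply L'Hôpital's rule 4 times.
After differentiating numerator and denominator 4 times the quotient is (-4*sin(t) + 243*e^(-3*t))/(120); at t = 0 this is 81/40.

81/40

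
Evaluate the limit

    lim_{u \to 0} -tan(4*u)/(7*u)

Substitution gives 0/0.
Since tan(θ)/θ → 1 as θ → 0, tan(4u)/(4u) → 1 and the limit is 4/(-7) = -4/7.

-4/7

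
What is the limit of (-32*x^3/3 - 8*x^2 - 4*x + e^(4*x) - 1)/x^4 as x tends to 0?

32/3

Direct substitution gives 0/0.
Apply L'Hôpital: lim (-32*x^2 - 16*x + 4*e^(4*x) - 4)/(4*x^3), still 0/0.
Apply L'Hôpital: lim (-64*x + 16*e^(4*x) - 16)/(12*x^2), still 0/0.
Apply L'Hôpital: lim (64*e^(4*x) - 64)/(24*x), still 0/0.
After 4 applications of L'Hôpital's rule the quotient is (256*e^(4*x))/(24); substituting x = 0 gives 32/3.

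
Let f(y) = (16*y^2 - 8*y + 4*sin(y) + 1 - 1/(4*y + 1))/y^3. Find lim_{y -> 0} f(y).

Substitution gives 0/0; apply L'Hôpital's rule 3 times.
After differentiating numerator and denominator 3 times the quotient is (-4*cos(y) + 384/(4*y + 1)^4)/(6); at y = 0 this is 190/3.

190/3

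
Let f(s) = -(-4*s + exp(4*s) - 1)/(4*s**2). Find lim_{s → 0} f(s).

Direct substitution gives 0/0.
Apply L'Hôpital: lim (4*e^(4*s) - 4)/(-8*s), still 0/0.
After 2 applications of L'Hôpital's rule the quotient is (16*e^(4*s))/(-8); substituting s = 0 gives -2.

-2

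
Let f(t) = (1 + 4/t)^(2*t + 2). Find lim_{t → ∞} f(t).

e^(8)

Write it as [(1 + 4/t)^t]^(2) · (1 + 4/t)^(2). The bracketed term tends to e^(4) and the second factor to 1, so the limit is e^(8).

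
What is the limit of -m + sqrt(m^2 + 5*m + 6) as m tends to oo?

5/2

An ∞ − ∞ form. Rationalising with the conjugate, the difference becomes (5m + 6) / (√(m^2 + 5*m + 6) + m).
For large m the denominator behaves like 2·m, so the quotient tends to 5/2 = 5/2.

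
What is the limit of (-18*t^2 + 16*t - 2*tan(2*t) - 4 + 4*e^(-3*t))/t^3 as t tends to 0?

Substitution gives 0/0 (the numerator vanishes to order 3).
Expand each term to order t^3: the coefficient of t^3 in 4·e^(-3t) is -18 and in -2·tan(2t) is -16/3.
Lower-order terms cancel with the polynomial part, so the numerator is (-70/3)·t^3 + o(t^3), and the limit is (-70/3)/(1) = -70/3.

-70/3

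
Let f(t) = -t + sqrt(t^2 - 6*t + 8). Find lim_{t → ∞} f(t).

This has the form ∞ − ∞. Multiply and divide by the conjugate √(t^2 - 6*t + 8) + t.
That gives (-6t + 8) / (√(t^2 - 6*t + 8) + t).
Divide numerator and denominator by t: the limit is -6/(2·1) = -3.

-3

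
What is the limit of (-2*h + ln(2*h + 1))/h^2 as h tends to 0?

Direct substitution gives 0/0.
Apply L'Hôpital: lim (-2 + 2/(2*h + 1))/(2*h), still 0/0.
After 2 applications of L'Hôpital's rule the quotient is (-4/(2*h + 1)^2)/(2); substituting h = 0 gives -2.

-2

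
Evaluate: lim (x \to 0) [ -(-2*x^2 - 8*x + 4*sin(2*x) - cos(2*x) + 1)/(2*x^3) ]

8/3

Substitution gives 0/0 (the numerator vanishes to order 3).
Expand each term to order x^3: the coefficient of x^3 in −cos(2x) is 0 and in 4·sin(2x) is -16/3.
Lower-order terms cancel with the polynomial part, so the numerator is (-16/3)·x^3 + o(x^3), and the limit is (-16/3)/(-2) = 8/3.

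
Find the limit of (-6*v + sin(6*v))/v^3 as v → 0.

-36

Direct substitution gives 0/0.
Apply L'Hôpital: lim (6*cos(6*v) - 6)/(3*v^2), still 0/0.
Apply L'Hôpital: lim (-36*sin(6*v))/(6*v), still 0/0.
After 3 applications of L'Hôpital's rule the quotient is (-216*cos(6*v))/(6); substituting v = 0 gives -36.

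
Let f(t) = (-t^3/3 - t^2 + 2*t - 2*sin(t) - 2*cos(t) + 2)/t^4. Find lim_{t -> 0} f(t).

Substitution gives 0/0; apply L'Hôpital's rule 4 times.
After differentiating numerator and denominator 4 times the quotient is (-2*sqrt(2)*sin(t + pi/4))/(24); at t = 0 this is -1/12.

-1/12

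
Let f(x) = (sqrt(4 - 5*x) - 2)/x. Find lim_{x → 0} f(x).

-5/4

A 0/0 form; rationalise with √(4 - 5x) + √4. This collapses the numerator to -5x, leaving -5/(√(4 - 5x) + √4) → -5/(2√4) = -5/4.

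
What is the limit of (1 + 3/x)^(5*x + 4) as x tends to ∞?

The base → 1 and the exponent → ∞: a 1^∞ form.
Take logarithms: (5x + 4)·ln(1 + 3/x). Since ln(1+u) ~ u for small u, this behaves like (5x)·(3/x) → 15.
So the limit is e^(15).

e^(15)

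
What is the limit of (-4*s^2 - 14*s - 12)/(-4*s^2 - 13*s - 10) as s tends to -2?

At s = -2 both the top and bottom vanish — a removable singularity. Factoring out (s + 2) from each leaves (-4*s - 6)/(-4*s - 5), which at s = -2 equals 2/3.

2/3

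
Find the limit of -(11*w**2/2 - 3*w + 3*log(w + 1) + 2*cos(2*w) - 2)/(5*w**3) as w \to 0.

-1/5

Substitution gives 0/0; apply L'Hôpital's rule 3 times.
After differentiating numerator and denominator 3 times the quotient is (16*sin(2*w) + 6/(w + 1)^3)/(-30); at w = 0 this is -1/5.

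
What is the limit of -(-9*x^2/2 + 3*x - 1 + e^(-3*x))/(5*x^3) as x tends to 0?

Direct substitution gives 0/0.
Apply L'Hôpital: lim (-9*x + 3 - 3*e^(-3*x))/(-15*x^2), still 0/0.
Apply L'Hôpital: lim (-9 + 9*e^(-3*x))/(-30*x), still 0/0.
After 3 applications of L'Hôpital's rule the quotient is (-27*e^(-3*x))/(-30); substituting x = 0 gives 9/10.

9/10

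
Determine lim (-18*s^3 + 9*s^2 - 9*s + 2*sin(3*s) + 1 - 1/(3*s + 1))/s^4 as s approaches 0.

Substitution gives 0/0 (the numerator vanishes to order 4).
Expand each term to order s^4: the coefficient of s^4 in −1/(1 + 3s) is -81 and in 2·sin(3s) is 0.
Lower-order terms cancel with the polynomial part, so the numerator is (-81)·s^4 + o(s^4), and the limit is (-81)/(1) = -81.

-81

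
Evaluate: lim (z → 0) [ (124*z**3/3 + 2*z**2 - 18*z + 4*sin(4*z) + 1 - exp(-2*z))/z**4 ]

Substitution gives 0/0 (the numerator vanishes to order 4).
Expand each term to order z^4: the coefficient of z^4 in −e^(-2z) is -2/3 and in 4·sin(4z) is 0.
Lower-order terms cancel with the polynomial part, so the numerator is (-2/3)·z^4 + o(z^4), and the limit is (-2/3)/(1) = -2/3.

-2/3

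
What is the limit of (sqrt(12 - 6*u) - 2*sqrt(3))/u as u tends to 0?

Substitution gives 0/0. Multiply numerator and denominator by the conjugate √(12 - 6u) + √12.
The numerator becomes (12 - 6u) − 12 = -6u, so the expression simplifies to -6/(√(12 - 6u) + √12).
Letting u → 0 gives -6/(2√12) = -√(3)/2.

-√(3)/2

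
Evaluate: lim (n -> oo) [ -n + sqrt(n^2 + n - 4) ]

1/2

An ∞ − ∞ form. Rationalising with the conjugate, the difference becomes (n - 4) / (√(n^2 + n - 4) + n).
For large n the denominator behaves like 2·n, so the quotient tends to 1/2 = 1/2.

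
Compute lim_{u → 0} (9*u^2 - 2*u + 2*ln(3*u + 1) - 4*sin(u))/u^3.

Substitution gives 0/0 (the numerator vanishes to order 3).
Expand each term to order u^3: the coefficient of u^3 in 2·ln(1 + 3u) is 18 and in -4·sin(u) is 2/3.
Lower-order terms cancel with the polynomial part, so the numerator is (56/3)·u^3 + o(u^3), and the limit is (56/3)/(1) = 56/3.

56/3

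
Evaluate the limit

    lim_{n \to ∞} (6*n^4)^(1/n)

1

Base → ∞ and exponent → 0: an ∞^0 form.
Take logs: (1/n)·ln(6·n^4) = (ln 6 + 4·ln n)/n → 0.
So the limit is e^0 = 1.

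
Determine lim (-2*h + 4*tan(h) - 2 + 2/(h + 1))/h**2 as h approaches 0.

Substitution gives 0/0; apply L'Hôpital's rule 2 times.
After differentiating numerator and denominator 2 times the quotient is (8*tan(h)/cos(h)^2 + 4/(h + 1)^3)/(2); at h = 0 this is 2.

2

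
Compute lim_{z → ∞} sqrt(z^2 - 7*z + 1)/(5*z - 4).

For large |z|, √(z^2 - 7*z + 1) ≈ √1·|z| and the denominator ≈ 5z.
Since z → +∞, |z| = z, giving √1/(5) = 1/5.

1/5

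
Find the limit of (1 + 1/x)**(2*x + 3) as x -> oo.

e^(2)

The base → 1 and the exponent → ∞: a 1^∞ form.
Take logarithms: (2x + 3)·ln(1 + 1/x). Since ln(1+u) ~ u for small u, this behaves like (2x)·(1/x) → 2.
So the limit is e^(2).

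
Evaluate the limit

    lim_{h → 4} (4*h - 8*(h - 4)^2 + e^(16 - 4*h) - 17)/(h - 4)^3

Direct substitution gives 0/0.
Apply L'Hôpital: lim (-16*h - 4*e^(16 - 4*h) + 68)/(3*(h - 4)^2), still 0/0.
Apply L'Hôpital: lim (16*e^(16 - 4*h) - 16)/(6*h - 24), still 0/0.
After 3 applications of L'Hôpital's rule the quotient is (-64*e^(16 - 4*h))/(6); substituting h = 4 gives -32/3.

-32/3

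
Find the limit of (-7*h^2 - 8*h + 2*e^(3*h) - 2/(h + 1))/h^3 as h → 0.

11

Substitution gives 0/0; apply L'Hôpital's rule 3 times.
After differentiating numerator and denominator 3 times the quotient is (54*e^(3*h) + 12/(h + 1)^4)/(6); at h = 0 this is 11.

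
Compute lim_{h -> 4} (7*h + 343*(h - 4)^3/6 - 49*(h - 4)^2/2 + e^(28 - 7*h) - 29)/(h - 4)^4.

2401/24

Direct substitution gives 0/0.
Apply L'Hôpital: lim (-49*h + 343*(h - 4)^2/2 - 7*e^(28 - 7*h) + 203)/(4*(h - 4)^3), still 0/0.
Apply L'Hôpital: lim (343*h + 49*e^(28 - 7*h) - 1421)/(12*(h - 4)^2), still 0/0.
Apply L'Hôpital: lim (343 - 343*e^(28 - 7*h))/(24*h - 96), still 0/0.
After 4 applications of L'Hôpital's rule the quotient is (2401*e^(28 - 7*h))/(24); substituting h = 4 gives 2401/24.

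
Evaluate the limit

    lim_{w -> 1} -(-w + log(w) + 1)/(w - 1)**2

Direct substitution gives 0/0.
Apply L'Hôpital: lim (-1 + 1/w)/(2 - 2*w), still 0/0.
After 2 applications of L'Hôpital's rule the quotient is (-1/w^2)/(-2); substituting w = 1 gives 1/2.

1/2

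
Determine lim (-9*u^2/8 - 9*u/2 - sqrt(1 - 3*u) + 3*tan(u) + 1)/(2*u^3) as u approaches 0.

Substitution gives 0/0 (the numerator vanishes to order 3).
Expand each term to order u^3: the coefficient of u^3 in −√(1 - 3u) is 27/16 and in 3·tan(u) is 1.
Lower-order terms cancel with the polynomial part, so the numerator is (43/16)·u^3 + o(u^3), and the limit is (43/16)/(2) = 43/32.

43/32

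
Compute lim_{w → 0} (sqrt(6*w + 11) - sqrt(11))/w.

Substitution gives 0/0. Multiply numerator and denominator by the conjugate √(11 + 6w) + √11.
The numerator becomes (11 + 6w) − 11 = 6w, so the expression simplifies to 6/(√(11 + 6w) + √11).
Letting w → 0 gives 6/(2√11) = 3*√(11)/11.

3*√(11)/11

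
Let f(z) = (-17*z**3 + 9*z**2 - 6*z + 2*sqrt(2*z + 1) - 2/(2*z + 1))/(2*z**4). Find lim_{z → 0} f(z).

Substitution gives 0/0 (the numerator vanishes to order 4).
Expand each term to order z^4: the coefficient of z^4 in 2·√(1 + 2z) is -5/4 and in -2·1/(1 + 2z) is -32.
Lower-order terms cancel with the polynomial part, so the numerator is (-133/4)·z^4 + o(z^4), and the limit is (-133/4)/(2) = -133/8.

-133/8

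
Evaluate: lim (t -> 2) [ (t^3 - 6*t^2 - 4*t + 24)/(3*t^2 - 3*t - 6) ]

Direct substitution gives 0/0, so factor. Both numerator and denominator have (t - 2) as a factor.
After cancelling, the expression reduces to (t^2 - 4*t - 12)/(3*t + 3).
Substituting t = 2 gives -16/9.

-16/9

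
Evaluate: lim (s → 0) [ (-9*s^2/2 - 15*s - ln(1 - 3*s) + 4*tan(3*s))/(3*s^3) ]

Substitution gives 0/0 (the numerator vanishes to order 3).
Expand each term to order s^3: the coefficient of s^3 in −ln(1 - 3s) is 9 and in 4·tan(3s) is 36.
Lower-order terms cancel with the polynomial part, so the numerator is (45)·s^3 + o(s^3), and the limit is (45)/(3) = 15.

15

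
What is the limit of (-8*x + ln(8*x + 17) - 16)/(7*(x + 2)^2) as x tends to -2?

-32/7

Direct substitution gives 0/0.
Apply L'Hôpital: lim (-8 + 8/(8*x + 17))/(14*x + 28), still 0/0.
After 2 applications of L'Hôpital's rule the quotient is (-64/(8*x + 17)^2)/(14); substituting x = -2 gives -32/7.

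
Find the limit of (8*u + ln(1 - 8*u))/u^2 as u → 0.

Direct substitution gives 0/0.
Apply L'Hôpital: lim (8 - 8/(1 - 8*u))/(2*u), still 0/0.
After 2 applications of L'Hôpital's rule the quotient is (-64/(1 - 8*u)^2)/(2); substituting u = 0 gives -32.

-32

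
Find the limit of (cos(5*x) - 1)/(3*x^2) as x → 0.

-25/6

Direct substitution gives 0/0.
Apply L'Hôpital: lim (-5*sin(5*x))/(6*x), still 0/0.
After 2 applications of L'Hôpital's rule the quotient is (-25*cos(5*x))/(6); substituting x = 0 gives -25/6.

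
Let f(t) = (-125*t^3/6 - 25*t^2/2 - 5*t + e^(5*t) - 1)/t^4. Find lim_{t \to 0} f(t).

625/24

Direct substitution gives 0/0.
Apply L'Hôpital: lim (-125*t^2/2 - 25*t + 5*e^(5*t) - 5)/(4*t^3), still 0/0.
Apply L'Hôpital: lim (-125*t + 25*e^(5*t) - 25)/(12*t^2), still 0/0.
Apply L'Hôpital: lim (125*e^(5*t) - 125)/(24*t), still 0/0.
After 4 applications of L'Hôpital's rule the quotient is (625*e^(5*t))/(24); substituting t = 0 gives 625/24.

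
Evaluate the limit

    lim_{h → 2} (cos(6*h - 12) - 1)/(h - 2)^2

-18

Direct substitution gives 0/0.
Apply L'Hôpital: lim (-6*sin(6*h - 12))/(2*h - 4), still 0/0.
After 2 applications of L'Hôpital's rule the quotient is (-36*cos(6*h - 12))/(2); substituting h = 2 gives -18.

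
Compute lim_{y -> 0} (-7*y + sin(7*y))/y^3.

-343/6

Direct substitution gives 0/0.
Apply L'Hôpital: lim (7*cos(7*y) - 7)/(3*y^2), still 0/0.
Apply L'Hôpital: lim (-49*sin(7*y))/(6*y), still 0/0.
After 3 applications of L'Hôpital's rule the quotient is (-343*cos(7*y))/(6); substituting y = 0 gives -343/6.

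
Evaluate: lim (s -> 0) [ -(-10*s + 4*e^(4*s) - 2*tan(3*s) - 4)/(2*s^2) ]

-16

Substitution gives 0/0 (the numerator vanishes to order 2).
Expand each term to order s^2: the coefficient of s^2 in -2·tan(3s) is 0 and in 4·e^(4s) is 32.
Lower-order terms cancel with the polynomial part, so the numerator is (32)·s^2 + o(s^2), and the limit is (32)/(-2) = -16.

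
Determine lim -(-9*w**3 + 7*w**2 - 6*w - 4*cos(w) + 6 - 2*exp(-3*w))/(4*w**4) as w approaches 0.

Substitution gives 0/0; apply L'Hôpital's rule 4 times.
After differentiating numerator and denominator 4 times the quotient is (-4*cos(w) - 162*e^(-3*w))/(-96); at w = 0 this is 83/48.

83/48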